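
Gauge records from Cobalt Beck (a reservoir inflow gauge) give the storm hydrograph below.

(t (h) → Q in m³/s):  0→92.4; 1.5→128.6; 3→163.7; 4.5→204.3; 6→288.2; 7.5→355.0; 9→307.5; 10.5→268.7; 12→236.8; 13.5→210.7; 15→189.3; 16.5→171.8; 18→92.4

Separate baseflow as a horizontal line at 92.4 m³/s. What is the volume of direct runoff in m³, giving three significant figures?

V ≈ 8.14 × 10^6 m³

Direct-runoff ordinates (Q − Q_b): 0.0, 36.2, 71.3, 111.9, 195.8, 262.6, 215.1, 176.3, 144.4, 118.3, 96.9, 79.4, 0.0 m³/s.
ΣQ_DR = 1508 m³/s.
With Δt = 1.5 h = 5400 s, V = ΣQ_DR · Δt = 1508 × 5400 = 8.14 × 10^6 m³.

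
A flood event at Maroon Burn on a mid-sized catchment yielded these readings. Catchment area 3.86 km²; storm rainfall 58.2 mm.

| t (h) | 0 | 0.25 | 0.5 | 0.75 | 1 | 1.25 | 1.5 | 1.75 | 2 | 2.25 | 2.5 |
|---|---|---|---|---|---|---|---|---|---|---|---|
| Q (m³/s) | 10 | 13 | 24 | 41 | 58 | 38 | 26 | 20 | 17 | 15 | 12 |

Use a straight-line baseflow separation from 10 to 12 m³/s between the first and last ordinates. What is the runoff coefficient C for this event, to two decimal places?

ΣQ_DR = 153.0 m³/s; V = ΣQ_DR·Δt = 1.377 × 10^5 m³.
Runoff depth d = V / A = 35.67 mm.
C = d / P = 35.67 / 58.2 = 0.61.

C ≈ 0.61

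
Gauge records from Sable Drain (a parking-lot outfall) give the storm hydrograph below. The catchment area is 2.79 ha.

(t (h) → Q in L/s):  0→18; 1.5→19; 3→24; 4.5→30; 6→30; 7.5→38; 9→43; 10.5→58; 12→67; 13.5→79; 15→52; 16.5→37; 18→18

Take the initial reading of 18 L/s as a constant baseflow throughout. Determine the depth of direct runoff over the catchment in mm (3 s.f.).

Direct runoff: 0.0, 1.0, 6.0, 12.0, 12.0, 20.0, 25.0, 40.0, 49.0, 61.0, 34.0, 19.0, 0.0 L/s; ΣQ_DR = 279.0 L/s.
V = ΣQ_DR · Δt = 279.0 × 5400 s = 1.507 × 10^6 L.
Over A = 2.79 ha, depth = V / A = 54.0 mm.

d ≈ 54.0 mm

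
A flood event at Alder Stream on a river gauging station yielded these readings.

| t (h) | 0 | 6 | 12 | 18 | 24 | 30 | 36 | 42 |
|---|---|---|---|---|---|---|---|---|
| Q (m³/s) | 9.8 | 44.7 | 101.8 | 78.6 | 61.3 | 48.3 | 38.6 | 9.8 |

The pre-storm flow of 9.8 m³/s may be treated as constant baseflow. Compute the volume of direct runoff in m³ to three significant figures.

V ≈ 6.79 × 10^6 m³

Direct-runoff ordinates (Q − Q_b): 0.0, 34.9, 92.0, 68.8, 51.5, 38.5, 28.8, 0.0 m³/s.
ΣQ_DR = 314.5 m³/s.
With Δt = 6 h = 21600 s, V = ΣQ_DR · Δt = 314.5 × 21600 = 6.79 × 10^6 m³.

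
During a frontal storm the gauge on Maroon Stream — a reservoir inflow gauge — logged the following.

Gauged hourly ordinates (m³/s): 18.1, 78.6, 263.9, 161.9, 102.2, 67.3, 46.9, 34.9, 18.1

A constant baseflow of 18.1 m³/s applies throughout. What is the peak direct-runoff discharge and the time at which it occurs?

Q_p = 245.8 m³/s at t = 2 h

Subtracting baseflow gives direct-runoff ordinates: 0.0, 60.5, 245.8, 143.8, 84.1, 49.2, 28.8, 16.8, 0.0 m³/s.
The maximum is 245.8 m³/s, occurring at the reading for t = 2 h.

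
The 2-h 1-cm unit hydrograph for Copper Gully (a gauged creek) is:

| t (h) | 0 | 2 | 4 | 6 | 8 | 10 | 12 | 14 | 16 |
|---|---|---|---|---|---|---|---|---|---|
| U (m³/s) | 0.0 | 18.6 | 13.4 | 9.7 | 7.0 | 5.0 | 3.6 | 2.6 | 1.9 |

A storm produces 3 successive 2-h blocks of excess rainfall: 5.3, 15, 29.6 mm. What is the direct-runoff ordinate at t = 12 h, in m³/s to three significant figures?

By discrete convolution, Q_j = Σ (P_i / 10 mm) · U_{j−i}.
At t = 12 h (j=6): Q = (5.3/10)·3.6 + (15/10)·5.0 + (29.6/10)·7.0 = 30.1 m³/s.

Q ≈ 30.1 m³/s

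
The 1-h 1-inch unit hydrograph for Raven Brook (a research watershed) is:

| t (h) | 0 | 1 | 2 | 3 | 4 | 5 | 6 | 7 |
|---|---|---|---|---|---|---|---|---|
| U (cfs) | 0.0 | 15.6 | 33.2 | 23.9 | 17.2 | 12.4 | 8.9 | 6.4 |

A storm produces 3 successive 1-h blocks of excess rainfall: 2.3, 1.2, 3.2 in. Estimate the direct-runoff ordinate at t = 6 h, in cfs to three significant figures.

By discrete convolution, Q_j = Σ (P_i / 1 in) · U_{j−i}.
At t = 6 h (j=6): Q = (2.3/1)·8.9 + (1.2/1)·12.4 + (3.2/1)·17.2 = 90.4 cfs.

Q ≈ 90.4 cfs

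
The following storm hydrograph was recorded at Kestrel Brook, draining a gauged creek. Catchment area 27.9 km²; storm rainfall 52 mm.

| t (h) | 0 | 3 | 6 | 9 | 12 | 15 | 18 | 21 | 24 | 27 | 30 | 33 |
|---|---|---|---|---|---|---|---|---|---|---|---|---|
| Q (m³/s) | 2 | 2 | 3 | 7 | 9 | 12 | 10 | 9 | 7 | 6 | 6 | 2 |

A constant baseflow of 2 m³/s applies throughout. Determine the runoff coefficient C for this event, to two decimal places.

C ≈ 0.38

ΣQ_DR = 51.00 m³/s; V = ΣQ_DR·Δt = 5.508 × 10^5 m³.
Runoff depth d = V / A = 19.74 mm.
C = d / P = 19.74 / 52 = 0.38.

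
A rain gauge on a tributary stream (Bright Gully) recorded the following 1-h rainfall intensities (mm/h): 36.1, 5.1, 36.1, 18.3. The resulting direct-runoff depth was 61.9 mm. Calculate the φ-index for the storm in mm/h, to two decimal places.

Only the 3 blocks with intensity above φ contribute runoff: 36.1, 36.1, 18.3 mm/h.
Σ(I−φ)·Δt = d  ⇒  (36.1+36.1+18.3 − 3φ)·1 = 61.9
φ = (90.50 − 61.9/1) / 3 = 9.53 mm/h.

φ ≈ 9.53 mm/h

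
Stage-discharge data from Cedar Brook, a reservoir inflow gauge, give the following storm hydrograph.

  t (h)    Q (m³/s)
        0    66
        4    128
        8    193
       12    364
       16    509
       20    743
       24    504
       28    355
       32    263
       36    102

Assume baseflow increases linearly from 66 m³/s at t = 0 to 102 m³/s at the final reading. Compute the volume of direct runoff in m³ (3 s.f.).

V ≈ 3.44 × 10^7 m³

Direct-runoff ordinates (Q − Q_b): 0.00, 58.00, 119.00, 286.00, 427.00, 657.00, 414.00, 261.00, 165.00, 0.00 m³/s.
ΣQ_DR = 2387 m³/s.
With Δt = 4 h = 14400 s, V = ΣQ_DR · Δt = 2387 × 14400 = 3.44 × 10^7 m³.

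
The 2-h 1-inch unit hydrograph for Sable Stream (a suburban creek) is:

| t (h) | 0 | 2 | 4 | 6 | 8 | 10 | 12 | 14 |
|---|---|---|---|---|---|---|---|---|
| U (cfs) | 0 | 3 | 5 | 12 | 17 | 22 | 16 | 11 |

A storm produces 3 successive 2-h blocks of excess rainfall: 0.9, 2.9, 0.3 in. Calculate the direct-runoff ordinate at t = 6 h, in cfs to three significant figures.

Q ≈ 26.2 cfs

By discrete convolution, Q_j = Σ (P_i / 1 in) · U_{j−i}.
At t = 6 h (j=3): Q = (0.9/1)·12 + (2.9/1)·5 + (0.3/1)·3 = 26.2 cfs.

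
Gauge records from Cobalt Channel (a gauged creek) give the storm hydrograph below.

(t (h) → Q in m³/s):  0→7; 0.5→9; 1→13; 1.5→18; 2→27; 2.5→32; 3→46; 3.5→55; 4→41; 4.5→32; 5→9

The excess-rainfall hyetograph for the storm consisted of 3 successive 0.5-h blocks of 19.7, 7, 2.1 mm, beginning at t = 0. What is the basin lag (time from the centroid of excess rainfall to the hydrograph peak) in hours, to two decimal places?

Centroid of excess rainfall: t_c = Σ P_i·t̄_i / ΣP_i = 0.4444 h (block centres at 0.25, 0.75, 1.25 h).
Hydrograph peak occurs at t = 3.5 h, so basin lag t_L = 3.5 − 0.4444 = 3.06 h.

t_L ≈ 3.06 h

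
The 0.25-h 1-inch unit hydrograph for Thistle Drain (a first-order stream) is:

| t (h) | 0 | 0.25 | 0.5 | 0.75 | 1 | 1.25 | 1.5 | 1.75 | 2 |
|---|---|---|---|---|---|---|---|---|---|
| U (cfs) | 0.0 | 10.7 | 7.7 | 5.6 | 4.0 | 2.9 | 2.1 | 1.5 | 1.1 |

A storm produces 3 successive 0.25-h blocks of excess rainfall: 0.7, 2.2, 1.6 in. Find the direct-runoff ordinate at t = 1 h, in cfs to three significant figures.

By discrete convolution, Q_j = Σ (P_i / 1 in) · U_{j−i}.
At t = 1 h (j=4): Q = (0.7/1)·4.0 + (2.2/1)·5.6 + (1.6/1)·7.7 = 27.4 cfs.

Q ≈ 27.4 cfs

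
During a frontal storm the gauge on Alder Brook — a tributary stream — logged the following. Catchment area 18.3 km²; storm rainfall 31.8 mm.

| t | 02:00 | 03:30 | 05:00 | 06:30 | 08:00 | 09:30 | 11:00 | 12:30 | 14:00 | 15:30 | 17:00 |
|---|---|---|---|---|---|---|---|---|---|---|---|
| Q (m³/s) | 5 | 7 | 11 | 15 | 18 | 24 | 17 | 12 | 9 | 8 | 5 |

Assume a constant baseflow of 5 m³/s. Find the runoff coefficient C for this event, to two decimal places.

ΣQ_DR = 76.00 m³/s; V = ΣQ_DR·Δt = 4.104 × 10^5 m³.
Runoff depth d = V / A = 22.43 mm.
C = d / P = 22.43 / 31.8 = 0.71.

C ≈ 0.71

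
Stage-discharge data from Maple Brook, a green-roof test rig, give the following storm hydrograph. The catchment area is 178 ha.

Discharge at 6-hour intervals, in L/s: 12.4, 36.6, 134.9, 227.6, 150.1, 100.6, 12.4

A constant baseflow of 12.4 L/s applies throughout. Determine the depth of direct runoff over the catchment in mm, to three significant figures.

d ≈ 7.13 mm

Direct runoff: 0.0, 24.2, 122.5, 215.2, 137.7, 88.2, 0.0 L/s; ΣQ_DR = 587.8 L/s.
V = ΣQ_DR · Δt = 587.8 × 21600 s = 1.270 × 10^7 L.
Over A = 178 ha, depth = V / A = 7.13 mm.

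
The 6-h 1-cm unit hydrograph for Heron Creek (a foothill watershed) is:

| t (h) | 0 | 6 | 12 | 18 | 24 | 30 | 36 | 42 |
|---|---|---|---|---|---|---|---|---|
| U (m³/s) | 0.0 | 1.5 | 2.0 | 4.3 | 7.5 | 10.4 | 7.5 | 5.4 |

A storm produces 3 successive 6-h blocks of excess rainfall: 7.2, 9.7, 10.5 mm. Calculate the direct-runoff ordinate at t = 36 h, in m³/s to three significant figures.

By discrete convolution, Q_j = Σ (P_i / 10 mm) · U_{j−i}.
At t = 36 h (j=6): Q = (7.2/10)·7.5 + (9.7/10)·10.4 + (10.5/10)·7.5 = 23.4 m³/s.

Q ≈ 23.4 m³/s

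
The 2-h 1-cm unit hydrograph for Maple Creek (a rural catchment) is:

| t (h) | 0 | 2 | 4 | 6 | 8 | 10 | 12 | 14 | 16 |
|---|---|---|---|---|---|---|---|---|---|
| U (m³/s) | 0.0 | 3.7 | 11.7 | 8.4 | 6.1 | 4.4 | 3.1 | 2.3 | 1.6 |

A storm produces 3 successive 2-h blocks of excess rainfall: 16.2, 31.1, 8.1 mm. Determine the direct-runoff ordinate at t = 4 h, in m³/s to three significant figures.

Q ≈ 30.5 m³/s

By discrete convolution, Q_j = Σ (P_i / 10 mm) · U_{j−i}.
At t = 4 h (j=2): Q = (16.2/10)·11.7 + (31.1/10)·3.7 + (8.1/10)·0.0 = 30.5 m³/s.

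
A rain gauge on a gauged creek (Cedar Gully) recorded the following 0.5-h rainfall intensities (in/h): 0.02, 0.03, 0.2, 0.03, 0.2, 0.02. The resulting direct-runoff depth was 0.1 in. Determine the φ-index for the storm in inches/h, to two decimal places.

φ ≈ 0.10 in/h

Only the 2 blocks with intensity above φ contribute runoff: 0.2, 0.2 in/h.
Σ(I−φ)·Δt = d  ⇒  (0.2+0.2 − 2φ)·0.5 = 0.1
φ = (0.4000 − 0.1/0.5) / 2 = 0.10 in/h.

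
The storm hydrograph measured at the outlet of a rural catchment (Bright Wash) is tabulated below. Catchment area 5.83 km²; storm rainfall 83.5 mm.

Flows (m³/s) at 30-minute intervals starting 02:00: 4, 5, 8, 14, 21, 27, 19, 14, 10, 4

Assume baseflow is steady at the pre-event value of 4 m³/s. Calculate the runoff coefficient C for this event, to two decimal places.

C ≈ 0.32

ΣQ_DR = 86.00 m³/s; V = ΣQ_DR·Δt = 1.548 × 10^5 m³.
Runoff depth d = V / A = 26.55 mm.
C = d / P = 26.55 / 83.5 = 0.32.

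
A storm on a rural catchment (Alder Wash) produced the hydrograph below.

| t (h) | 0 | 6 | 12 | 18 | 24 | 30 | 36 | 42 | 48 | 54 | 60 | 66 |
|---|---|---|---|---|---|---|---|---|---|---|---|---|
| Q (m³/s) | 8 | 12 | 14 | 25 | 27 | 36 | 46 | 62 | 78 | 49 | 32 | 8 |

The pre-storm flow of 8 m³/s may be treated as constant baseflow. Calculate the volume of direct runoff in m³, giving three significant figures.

V ≈ 6.50 × 10^6 m³

Direct-runoff ordinates (Q − Q_b): 0.0, 4.0, 6.0, 17.0, 19.0, 28.0, 38.0, 54.0, 70.0, 41.0, 24.0, 0.0 m³/s.
ΣQ_DR = 301.0 m³/s.
With Δt = 6 h = 21600 s, V = ΣQ_DR · Δt = 301.0 × 21600 = 6.50 × 10^6 m³.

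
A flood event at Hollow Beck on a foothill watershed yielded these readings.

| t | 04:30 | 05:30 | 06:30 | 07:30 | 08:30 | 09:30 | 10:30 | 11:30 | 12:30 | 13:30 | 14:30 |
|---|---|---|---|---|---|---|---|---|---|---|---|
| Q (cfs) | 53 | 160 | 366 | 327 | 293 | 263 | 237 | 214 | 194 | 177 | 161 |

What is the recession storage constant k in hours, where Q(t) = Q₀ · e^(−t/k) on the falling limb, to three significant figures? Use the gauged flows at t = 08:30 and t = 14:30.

k ≈ 10.0 h

On the falling limb, Q drops from 293 to 161 cfs between t = 08:30 and t = 14:30 (Δt = 6 h).
k = −Δt / ln(Q₂/Q₁) = −6 / ln(161/293) = 10.0 h.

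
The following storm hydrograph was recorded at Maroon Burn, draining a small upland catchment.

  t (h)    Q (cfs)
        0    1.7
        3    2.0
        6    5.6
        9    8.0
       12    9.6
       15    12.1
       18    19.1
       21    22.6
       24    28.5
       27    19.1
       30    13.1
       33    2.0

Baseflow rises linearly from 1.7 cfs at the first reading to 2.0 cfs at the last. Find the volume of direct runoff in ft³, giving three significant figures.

V ≈ 1.31 × 10^6 ft³

Direct-runoff ordinates (Q − Q_b): 0.00, 0.27, 3.85, 6.22, 7.79, 10.26, 17.24, 20.71, 26.58, 17.15, 11.13, 0.00 cfs.
ΣQ_DR = 121.2 cfs.
With Δt = 3 h = 10800 s, V = ΣQ_DR · Δt = 121.2 × 10800 = 1.31 × 10^6 ft³.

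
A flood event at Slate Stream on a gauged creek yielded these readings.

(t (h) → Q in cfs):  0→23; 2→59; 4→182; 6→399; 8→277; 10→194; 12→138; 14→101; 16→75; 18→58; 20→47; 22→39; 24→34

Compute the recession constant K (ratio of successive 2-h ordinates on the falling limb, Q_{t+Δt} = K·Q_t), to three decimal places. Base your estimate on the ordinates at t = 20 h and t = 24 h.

Using the recession-limb readings at t = 20 h and t = 24 h: Q falls from 47 to 34 cfs over 2 intervals.
K = (Q₂/Q₁)^(1/2) = (34/47)^(1/2) = 0.851.

K ≈ 0.851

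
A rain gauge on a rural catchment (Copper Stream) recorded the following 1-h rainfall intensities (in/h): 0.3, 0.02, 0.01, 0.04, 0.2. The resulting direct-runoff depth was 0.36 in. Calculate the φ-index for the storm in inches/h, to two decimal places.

φ ≈ 0.07 in/h

Only the 2 blocks with intensity above φ contribute runoff: 0.3, 0.2 in/h.
Σ(I−φ)·Δt = d  ⇒  (0.3+0.2 − 2φ)·1 = 0.36
φ = (0.5000 − 0.36/1) / 2 = 0.07 in/h.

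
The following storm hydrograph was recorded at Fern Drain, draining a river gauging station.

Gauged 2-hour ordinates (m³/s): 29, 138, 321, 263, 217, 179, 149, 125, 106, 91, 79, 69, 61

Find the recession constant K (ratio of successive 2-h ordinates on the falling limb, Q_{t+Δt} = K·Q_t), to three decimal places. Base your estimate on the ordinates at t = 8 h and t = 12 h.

Using the recession-limb readings at t = 8 h and t = 12 h: Q falls from 217 to 149 m³/s over 2 intervals.
K = (Q₂/Q₁)^(1/2) = (149/217)^(1/2) = 0.829.

K ≈ 0.829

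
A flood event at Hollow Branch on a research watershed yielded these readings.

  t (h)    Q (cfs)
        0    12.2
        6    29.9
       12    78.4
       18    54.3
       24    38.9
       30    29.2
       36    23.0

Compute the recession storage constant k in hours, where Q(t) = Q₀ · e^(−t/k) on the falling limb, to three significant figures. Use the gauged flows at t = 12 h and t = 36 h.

k ≈ 19.6 h

On the falling limb, Q drops from 78.4 to 23.0 cfs between t = 12 h and t = 36 h (Δt = 24 h).
k = −Δt / ln(Q₂/Q₁) = −24 / ln(23.0/78.4) = 19.6 h.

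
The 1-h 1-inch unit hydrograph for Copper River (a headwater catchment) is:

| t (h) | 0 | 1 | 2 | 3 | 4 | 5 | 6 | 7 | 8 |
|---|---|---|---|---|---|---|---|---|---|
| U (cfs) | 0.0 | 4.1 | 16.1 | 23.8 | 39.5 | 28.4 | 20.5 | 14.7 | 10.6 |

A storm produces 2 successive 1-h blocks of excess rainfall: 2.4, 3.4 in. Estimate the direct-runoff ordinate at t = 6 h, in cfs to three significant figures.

Q ≈ 146 cfs

By discrete convolution, Q_j = Σ (P_i / 1 in) · U_{j−i}.
At t = 6 h (j=6): Q = (2.4/1)·20.5 + (3.4/1)·28.4 = 146 cfs.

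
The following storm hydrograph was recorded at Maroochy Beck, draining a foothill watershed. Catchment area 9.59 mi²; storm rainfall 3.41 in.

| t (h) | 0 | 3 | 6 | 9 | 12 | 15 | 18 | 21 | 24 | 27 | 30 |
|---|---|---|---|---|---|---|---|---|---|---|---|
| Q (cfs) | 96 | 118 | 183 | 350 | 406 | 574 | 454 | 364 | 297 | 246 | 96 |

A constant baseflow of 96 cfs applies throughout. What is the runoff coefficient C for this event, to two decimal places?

ΣQ_DR = 2128 cfs; V = ΣQ_DR·Δt = 2.298 × 10^7 ft³.
Runoff depth d = V / A = 1.032 in.
C = d / P = 1.032 / 3.41 = 0.30.

C ≈ 0.30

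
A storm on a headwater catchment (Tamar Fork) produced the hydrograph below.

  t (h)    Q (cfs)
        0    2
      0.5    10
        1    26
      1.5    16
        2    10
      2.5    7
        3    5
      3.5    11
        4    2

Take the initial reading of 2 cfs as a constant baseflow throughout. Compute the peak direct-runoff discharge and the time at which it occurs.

Subtracting baseflow gives direct-runoff ordinates: 0.0, 8.0, 24.0, 14.0, 8.0, 5.0, 3.0, 9.0, 0.0 cfs.
The maximum is 24.0 cfs, occurring at the reading for t = 1 h.

Q_p = 24.0 cfs at t = 1 h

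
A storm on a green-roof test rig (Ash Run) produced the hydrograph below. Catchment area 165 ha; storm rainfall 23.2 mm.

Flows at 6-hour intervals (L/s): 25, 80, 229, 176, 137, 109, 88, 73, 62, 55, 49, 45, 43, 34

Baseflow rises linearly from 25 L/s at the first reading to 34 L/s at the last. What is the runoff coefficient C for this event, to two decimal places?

C ≈ 0.45

ΣQ_DR = 792.0 L/s; V = ΣQ_DR·Δt = 1.711 × 10^7 L.
Runoff depth d = V / A = 10.37 mm.
C = d / P = 10.37 / 23.2 = 0.45.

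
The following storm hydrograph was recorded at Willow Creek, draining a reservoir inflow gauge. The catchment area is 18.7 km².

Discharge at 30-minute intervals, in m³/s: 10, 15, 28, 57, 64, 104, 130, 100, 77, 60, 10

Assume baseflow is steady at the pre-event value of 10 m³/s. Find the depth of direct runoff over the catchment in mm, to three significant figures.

Direct runoff: 0.0, 5.0, 18.0, 47.0, 54.0, 94.0, 120.0, 90.0, 67.0, 50.0, 0.0 m³/s; ΣQ_DR = 545.0 m³/s.
V = ΣQ_DR · Δt = 545.0 × 1800 s = 9.810 × 10^5 m³.
Over A = 18.7 km², depth = V / A = 52.5 mm.

d ≈ 52.5 mm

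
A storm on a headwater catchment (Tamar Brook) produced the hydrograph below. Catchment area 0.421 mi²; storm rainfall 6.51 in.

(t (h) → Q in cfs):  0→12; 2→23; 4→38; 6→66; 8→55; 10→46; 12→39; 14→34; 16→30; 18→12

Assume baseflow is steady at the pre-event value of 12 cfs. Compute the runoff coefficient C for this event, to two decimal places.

ΣQ_DR = 235.0 cfs; V = ΣQ_DR·Δt = 1.692 × 10^6 ft³.
Runoff depth d = V / A = 1.730 in.
C = d / P = 1.730 / 6.51 = 0.27.

C ≈ 0.27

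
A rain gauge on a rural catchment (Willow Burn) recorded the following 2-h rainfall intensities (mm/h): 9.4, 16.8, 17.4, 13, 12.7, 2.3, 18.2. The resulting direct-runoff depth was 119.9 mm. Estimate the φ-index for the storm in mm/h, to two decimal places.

Only the 6 blocks with intensity above φ contribute runoff: 9.4, 16.8, 17.4, 13, 12.7, 18.2 mm/h.
Σ(I−φ)·Δt = d  ⇒  (9.4+16.8+17.4+13+12.7+18.2 − 6φ)·2 = 119.9
φ = (87.50 − 119.9/2) / 6 = 4.59 mm/h.

φ ≈ 4.59 mm/h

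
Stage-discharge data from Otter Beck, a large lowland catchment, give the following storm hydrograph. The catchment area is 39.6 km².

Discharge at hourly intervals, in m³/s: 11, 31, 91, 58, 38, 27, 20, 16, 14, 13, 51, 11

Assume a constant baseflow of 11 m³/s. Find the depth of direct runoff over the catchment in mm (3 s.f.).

d ≈ 22.6 mm

Direct runoff: 0.0, 20.0, 80.0, 47.0, 27.0, 16.0, 9.0, 5.0, 3.0, 2.0, 40.0, 0.0 m³/s; ΣQ_DR = 249.0 m³/s.
V = ΣQ_DR · Δt = 249.0 × 3600 s = 8.964 × 10^5 m³.
Over A = 39.6 km², depth = V / A = 22.6 mm.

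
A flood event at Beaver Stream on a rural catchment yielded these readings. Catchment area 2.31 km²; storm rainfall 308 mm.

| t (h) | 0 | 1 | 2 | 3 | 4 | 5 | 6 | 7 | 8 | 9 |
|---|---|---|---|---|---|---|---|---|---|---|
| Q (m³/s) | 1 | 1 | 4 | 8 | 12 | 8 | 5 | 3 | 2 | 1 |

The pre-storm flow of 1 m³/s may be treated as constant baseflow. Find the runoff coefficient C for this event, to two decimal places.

ΣQ_DR = 35.00 m³/s; V = ΣQ_DR·Δt = 1.260 × 10^5 m³.
Runoff depth d = V / A = 54.55 mm.
C = d / P = 54.55 / 308 = 0.18.

C ≈ 0.18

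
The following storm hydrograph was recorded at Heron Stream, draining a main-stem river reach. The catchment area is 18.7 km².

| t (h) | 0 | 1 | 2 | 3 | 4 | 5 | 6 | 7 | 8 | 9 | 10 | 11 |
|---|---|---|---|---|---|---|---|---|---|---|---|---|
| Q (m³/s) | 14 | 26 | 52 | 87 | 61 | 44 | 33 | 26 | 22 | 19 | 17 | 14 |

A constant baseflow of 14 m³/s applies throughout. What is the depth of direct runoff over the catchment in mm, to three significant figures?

Direct runoff: 0.0, 12.0, 38.0, 73.0, 47.0, 30.0, 19.0, 12.0, 8.0, 5.0, 3.0, 0.0 m³/s; ΣQ_DR = 247.0 m³/s.
V = ΣQ_DR · Δt = 247.0 × 3600 s = 8.892 × 10^5 m³.
Over A = 18.7 km², depth = V / A = 47.6 mm.

d ≈ 47.6 mm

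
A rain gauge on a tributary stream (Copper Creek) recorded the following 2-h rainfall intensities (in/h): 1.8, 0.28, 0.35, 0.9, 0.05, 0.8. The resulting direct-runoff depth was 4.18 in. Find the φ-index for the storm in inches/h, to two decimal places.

Only the 3 blocks with intensity above φ contribute runoff: 1.8, 0.9, 0.8 in/h.
Σ(I−φ)·Δt = d  ⇒  (1.8+0.9+0.8 − 3φ)·2 = 4.18
φ = (3.500 − 4.18/2) / 3 = 0.47 in/h.

φ ≈ 0.47 in/h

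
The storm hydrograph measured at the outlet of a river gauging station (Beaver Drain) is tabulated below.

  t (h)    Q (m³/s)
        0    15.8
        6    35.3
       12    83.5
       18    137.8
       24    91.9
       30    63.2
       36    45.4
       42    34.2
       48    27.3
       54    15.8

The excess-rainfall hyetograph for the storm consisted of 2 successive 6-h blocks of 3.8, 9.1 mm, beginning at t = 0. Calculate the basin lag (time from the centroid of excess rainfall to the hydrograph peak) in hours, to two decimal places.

t_L ≈ 10.77 h

Centroid of excess rainfall: t_c = Σ P_i·t̄_i / ΣP_i = 7.2326 h (block centres at 3, 9 h).
Hydrograph peak occurs at t = 18 h, so basin lag t_L = 18 − 7.2326 = 10.77 h.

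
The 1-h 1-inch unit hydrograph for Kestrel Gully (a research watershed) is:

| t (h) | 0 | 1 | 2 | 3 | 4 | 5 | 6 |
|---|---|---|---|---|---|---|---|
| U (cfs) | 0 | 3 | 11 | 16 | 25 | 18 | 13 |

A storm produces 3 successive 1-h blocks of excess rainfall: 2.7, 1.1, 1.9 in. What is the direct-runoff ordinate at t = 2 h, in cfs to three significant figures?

Q ≈ 33.0 cfs

By discrete convolution, Q_j = Σ (P_i / 1 in) · U_{j−i}.
At t = 2 h (j=2): Q = (2.7/1)·11 + (1.1/1)·3 + (1.9/1)·0 = 33.0 cfs.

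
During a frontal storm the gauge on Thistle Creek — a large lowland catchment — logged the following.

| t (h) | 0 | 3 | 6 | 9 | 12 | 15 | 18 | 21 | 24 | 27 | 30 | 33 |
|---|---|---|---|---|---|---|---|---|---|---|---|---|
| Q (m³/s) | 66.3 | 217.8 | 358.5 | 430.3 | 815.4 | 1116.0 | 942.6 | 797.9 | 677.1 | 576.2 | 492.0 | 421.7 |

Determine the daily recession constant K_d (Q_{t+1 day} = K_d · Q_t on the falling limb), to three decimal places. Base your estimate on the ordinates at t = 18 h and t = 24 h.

K_d ≈ 0.266

Between t = 18 h and t = 24 h the flow falls from 942.6 to 677.1 m³/s over 2×3 h = 6 h.
Per-interval ratio K = (677.1/942.6)^(1/2) = 0.8475; K_d = K^(24/3) = 0.266.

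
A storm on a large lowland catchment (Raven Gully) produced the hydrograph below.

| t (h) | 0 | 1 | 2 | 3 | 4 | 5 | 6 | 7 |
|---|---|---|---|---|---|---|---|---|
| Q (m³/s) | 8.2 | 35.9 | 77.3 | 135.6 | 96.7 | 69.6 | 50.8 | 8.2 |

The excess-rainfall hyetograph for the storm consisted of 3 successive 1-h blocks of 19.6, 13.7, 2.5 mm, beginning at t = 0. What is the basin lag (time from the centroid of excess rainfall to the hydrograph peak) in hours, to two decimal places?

t_L ≈ 1.98 h

Centroid of excess rainfall: t_c = Σ P_i·t̄_i / ΣP_i = 1.0223 h (block centres at 0.5, 1.5, 2.5 h).
Hydrograph peak occurs at t = 3 h, so basin lag t_L = 3 − 1.0223 = 1.98 h.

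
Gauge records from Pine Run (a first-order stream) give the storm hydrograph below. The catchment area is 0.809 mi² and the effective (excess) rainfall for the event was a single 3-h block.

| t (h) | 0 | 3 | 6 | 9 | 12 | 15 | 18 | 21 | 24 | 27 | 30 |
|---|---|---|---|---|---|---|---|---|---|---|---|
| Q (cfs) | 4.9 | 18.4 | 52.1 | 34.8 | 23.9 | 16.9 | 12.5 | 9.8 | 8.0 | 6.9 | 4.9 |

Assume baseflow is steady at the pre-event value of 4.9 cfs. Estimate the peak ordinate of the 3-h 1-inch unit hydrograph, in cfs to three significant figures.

Direct runoff: 0.0, 13.5, 47.2, 29.9, 19.0, 12.0, 7.6, 4.9, 3.1, 2.0, 0.0 cfs; ΣQ_DR = 139.2 cfs, peak = 47.2 cfs.
Runoff depth d = ΣQ_DR·Δt / A = 139.2 × 10800 / (0.809 mi²) = 0.7999 in.
The 1-inch UH is the DRH scaled by (1 in)/d, so U_p = 47.2 × 1/0.7999 = 59.0 cfs.

U_p ≈ 59.0 cfs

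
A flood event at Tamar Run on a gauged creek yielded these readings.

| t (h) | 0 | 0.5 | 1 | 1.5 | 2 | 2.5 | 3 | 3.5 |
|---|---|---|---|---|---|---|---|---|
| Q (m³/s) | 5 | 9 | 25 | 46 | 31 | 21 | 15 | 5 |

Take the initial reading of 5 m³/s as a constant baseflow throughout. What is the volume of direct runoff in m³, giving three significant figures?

V ≈ 2.11 × 10^5 m³

Direct-runoff ordinates (Q − Q_b): 0.0, 4.0, 20.0, 41.0, 26.0, 16.0, 10.0, 0.0 m³/s.
ΣQ_DR = 117.0 m³/s.
With Δt = 0.5 h = 1800 s, V = ΣQ_DR · Δt = 117.0 × 1800 = 2.11 × 10^5 m³.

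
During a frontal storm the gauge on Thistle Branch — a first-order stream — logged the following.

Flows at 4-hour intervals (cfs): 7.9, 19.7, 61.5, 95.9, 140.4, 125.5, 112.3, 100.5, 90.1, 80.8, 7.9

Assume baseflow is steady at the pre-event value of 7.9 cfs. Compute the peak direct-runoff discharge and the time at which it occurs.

Q_p = 132.5 cfs at t = 16 h

Subtracting baseflow gives direct-runoff ordinates: 0.0, 11.8, 53.6, 88.0, 132.5, 117.6, 104.4, 92.6, 82.2, 72.9, 0.0 cfs.
The maximum is 132.5 cfs, occurring at the reading for t = 16 h.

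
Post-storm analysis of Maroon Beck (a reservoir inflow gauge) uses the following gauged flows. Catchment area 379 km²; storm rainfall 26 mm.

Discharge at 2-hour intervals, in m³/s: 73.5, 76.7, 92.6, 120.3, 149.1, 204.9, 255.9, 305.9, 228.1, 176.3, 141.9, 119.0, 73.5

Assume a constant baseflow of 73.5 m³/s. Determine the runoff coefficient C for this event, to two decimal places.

C ≈ 0.78

ΣQ_DR = 1062 m³/s; V = ΣQ_DR·Δt = 7.648 × 10^6 m³.
Runoff depth d = V / A = 20.18 mm.
C = d / P = 20.18 / 26 = 0.78.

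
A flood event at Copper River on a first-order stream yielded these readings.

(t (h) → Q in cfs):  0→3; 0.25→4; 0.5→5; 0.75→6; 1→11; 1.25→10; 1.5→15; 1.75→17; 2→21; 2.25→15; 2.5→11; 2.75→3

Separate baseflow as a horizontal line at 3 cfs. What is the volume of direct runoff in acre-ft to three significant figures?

Direct-runoff ordinates (Q − Q_b): 0.0, 1.0, 2.0, 3.0, 8.0, 7.0, 12.0, 14.0, 18.0, 12.0, 8.0, 0.0 cfs.
ΣQ_DR = 85.00 cfs.
With Δt = 0.25 h = 900 s, V = ΣQ_DR · Δt = 85.00 × 900 = 76500 ft³ = 1.76 acre-ft.

V ≈ 1.76 acre-ft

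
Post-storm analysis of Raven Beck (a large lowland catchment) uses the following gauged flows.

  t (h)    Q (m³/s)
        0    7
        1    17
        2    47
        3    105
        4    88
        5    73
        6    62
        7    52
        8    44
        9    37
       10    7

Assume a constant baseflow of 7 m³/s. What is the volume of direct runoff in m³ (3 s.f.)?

Direct-runoff ordinates (Q − Q_b): 0.0, 10.0, 40.0, 98.0, 81.0, 66.0, 55.0, 45.0, 37.0, 30.0, 0.0 m³/s.
ΣQ_DR = 462.0 m³/s.
With Δt = 1 h = 3600 s, V = ΣQ_DR · Δt = 462.0 × 3600 = 1.66 × 10^6 m³.

V ≈ 1.66 × 10^6 m³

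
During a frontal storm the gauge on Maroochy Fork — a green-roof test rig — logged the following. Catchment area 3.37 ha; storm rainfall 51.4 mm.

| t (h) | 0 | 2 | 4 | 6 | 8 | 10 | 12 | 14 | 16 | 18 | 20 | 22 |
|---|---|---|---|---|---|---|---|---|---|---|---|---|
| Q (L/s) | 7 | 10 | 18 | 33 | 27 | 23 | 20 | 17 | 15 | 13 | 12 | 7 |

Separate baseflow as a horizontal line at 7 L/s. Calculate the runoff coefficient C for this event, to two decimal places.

ΣQ_DR = 118.0 L/s; V = ΣQ_DR·Δt = 8.496 × 10^5 L.
Runoff depth d = V / A = 25.21 mm.
C = d / P = 25.21 / 51.4 = 0.49.

C ≈ 0.49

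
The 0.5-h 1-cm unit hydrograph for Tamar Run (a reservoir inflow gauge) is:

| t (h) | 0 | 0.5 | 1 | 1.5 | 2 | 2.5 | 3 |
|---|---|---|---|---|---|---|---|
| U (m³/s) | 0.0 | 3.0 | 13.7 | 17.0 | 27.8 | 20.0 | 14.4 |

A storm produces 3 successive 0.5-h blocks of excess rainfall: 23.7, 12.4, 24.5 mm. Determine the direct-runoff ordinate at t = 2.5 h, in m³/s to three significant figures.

Q ≈ 124 m³/s

By discrete convolution, Q_j = Σ (P_i / 10 mm) · U_{j−i}.
At t = 2.5 h (j=5): Q = (23.7/10)·20.0 + (12.4/10)·27.8 + (24.5/10)·17.0 = 124 m³/s.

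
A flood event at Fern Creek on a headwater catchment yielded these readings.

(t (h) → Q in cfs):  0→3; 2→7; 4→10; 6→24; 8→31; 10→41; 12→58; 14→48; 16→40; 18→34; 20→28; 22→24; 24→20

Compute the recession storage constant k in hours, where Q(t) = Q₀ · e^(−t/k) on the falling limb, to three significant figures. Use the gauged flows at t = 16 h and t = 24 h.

On the falling limb, Q drops from 40 to 20 cfs between t = 16 h and t = 24 h (Δt = 8 h).
k = −Δt / ln(Q₂/Q₁) = −8 / ln(20/40) = 11.5 h.

k ≈ 11.5 h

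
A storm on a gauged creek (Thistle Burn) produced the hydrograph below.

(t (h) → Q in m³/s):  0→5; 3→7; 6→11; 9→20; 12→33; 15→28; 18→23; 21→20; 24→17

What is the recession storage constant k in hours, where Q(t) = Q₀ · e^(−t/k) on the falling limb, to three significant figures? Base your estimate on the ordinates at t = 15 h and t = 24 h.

On the falling limb, Q drops from 28 to 17 m³/s between t = 15 h and t = 24 h (Δt = 9 h).
k = −Δt / ln(Q₂/Q₁) = −9 / ln(17/28) = 18.0 h.

k ≈ 18.0 h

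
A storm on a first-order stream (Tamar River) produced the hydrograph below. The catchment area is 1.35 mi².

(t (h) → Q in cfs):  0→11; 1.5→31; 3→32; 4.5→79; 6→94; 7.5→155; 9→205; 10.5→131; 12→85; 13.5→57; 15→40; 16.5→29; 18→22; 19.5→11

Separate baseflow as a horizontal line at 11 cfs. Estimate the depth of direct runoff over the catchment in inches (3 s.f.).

d ≈ 1.43 in

Direct runoff: 0.0, 20.0, 21.0, 68.0, 83.0, 144.0, 194.0, 120.0, 74.0, 46.0, 29.0, 18.0, 11.0, 0.0 cfs; ΣQ_DR = 828.0 cfs.
V = ΣQ_DR · Δt = 828.0 × 5400 s = 4.471 × 10^6 ft³.
Over A = 1.35 mi², depth = V / A = 1.43 in.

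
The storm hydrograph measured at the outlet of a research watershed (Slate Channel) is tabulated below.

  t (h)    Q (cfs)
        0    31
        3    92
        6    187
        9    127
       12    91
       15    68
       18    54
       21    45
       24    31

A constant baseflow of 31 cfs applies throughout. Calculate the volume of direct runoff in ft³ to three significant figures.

V ≈ 4.83 × 10^6 ft³

Direct-runoff ordinates (Q − Q_b): 0.0, 61.0, 156.0, 96.0, 60.0, 37.0, 23.0, 14.0, 0.0 cfs.
ΣQ_DR = 447.0 cfs.
With Δt = 3 h = 10800 s, V = ΣQ_DR · Δt = 447.0 × 10800 = 4.83 × 10^6 ft³.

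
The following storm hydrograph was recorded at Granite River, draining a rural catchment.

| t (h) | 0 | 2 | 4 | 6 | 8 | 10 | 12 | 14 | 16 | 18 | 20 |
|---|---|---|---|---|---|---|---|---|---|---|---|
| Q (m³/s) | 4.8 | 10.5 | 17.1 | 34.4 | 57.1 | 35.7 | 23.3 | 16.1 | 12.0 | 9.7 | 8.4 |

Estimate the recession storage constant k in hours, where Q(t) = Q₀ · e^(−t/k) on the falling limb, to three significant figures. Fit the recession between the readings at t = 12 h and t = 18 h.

On the falling limb, Q drops from 23.3 to 9.7 m³/s between t = 12 h and t = 18 h (Δt = 6 h).
k = −Δt / ln(Q₂/Q₁) = −6 / ln(9.7/23.3) = 6.85 h.

k ≈ 6.85 h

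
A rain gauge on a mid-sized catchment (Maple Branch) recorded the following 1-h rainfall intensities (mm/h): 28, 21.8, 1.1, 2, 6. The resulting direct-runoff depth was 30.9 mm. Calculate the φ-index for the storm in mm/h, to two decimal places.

φ ≈ 9.45 mm/h

Only the 2 blocks with intensity above φ contribute runoff: 28, 21.8 mm/h.
Σ(I−φ)·Δt = d  ⇒  (28+21.8 − 2φ)·1 = 30.9
φ = (49.80 − 30.9/1) / 2 = 9.45 mm/h.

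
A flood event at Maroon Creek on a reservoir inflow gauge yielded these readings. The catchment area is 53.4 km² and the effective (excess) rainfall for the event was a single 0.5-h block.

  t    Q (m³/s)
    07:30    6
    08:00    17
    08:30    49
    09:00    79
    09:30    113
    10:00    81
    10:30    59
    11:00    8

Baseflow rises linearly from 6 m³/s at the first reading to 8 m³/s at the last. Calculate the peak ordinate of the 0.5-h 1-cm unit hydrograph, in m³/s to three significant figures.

U_p ≈ 88.2 m³/s

Direct runoff: 0.00, 10.71, 42.43, 72.14, 105.86, 73.57, 51.29, 0.00 m³/s; ΣQ_DR = 356.0 m³/s, peak = 105.86 m³/s.
Runoff depth d = ΣQ_DR·Δt / A = 356.0 × 1800 / (53.4 km²) = 12.00 mm.
The 1-cm UH is the DRH scaled by (10 mm)/d, so U_p = 105.86 × 10/12.00 = 88.2 m³/s.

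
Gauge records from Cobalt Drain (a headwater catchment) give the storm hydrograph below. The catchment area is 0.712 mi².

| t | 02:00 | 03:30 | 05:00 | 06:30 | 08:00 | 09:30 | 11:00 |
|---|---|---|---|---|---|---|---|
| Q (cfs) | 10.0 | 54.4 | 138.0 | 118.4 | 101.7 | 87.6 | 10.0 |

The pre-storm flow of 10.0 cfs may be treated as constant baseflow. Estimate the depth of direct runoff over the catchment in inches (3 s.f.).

Direct runoff: 0.0, 44.4, 128.0, 108.4, 91.7, 77.6, 0.0 cfs; ΣQ_DR = 450.1 cfs.
V = ΣQ_DR · Δt = 450.1 × 5400 s = 2.431 × 10^6 ft³.
Over A = 0.712 mi², depth = V / A = 1.47 in.

d ≈ 1.47 in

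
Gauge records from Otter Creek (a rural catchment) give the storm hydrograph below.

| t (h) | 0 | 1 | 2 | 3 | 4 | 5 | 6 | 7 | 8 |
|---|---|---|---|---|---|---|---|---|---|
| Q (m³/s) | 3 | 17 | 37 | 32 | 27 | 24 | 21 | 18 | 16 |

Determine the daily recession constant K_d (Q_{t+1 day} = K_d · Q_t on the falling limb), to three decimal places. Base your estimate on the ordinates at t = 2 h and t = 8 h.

Between t = 2 h and t = 8 h the flow falls from 37 to 16 m³/s over 6×1 h = 6 h.
Per-interval ratio K = (16/37)^(1/6) = 0.8696; K_d = K^(24/1) = 0.035.

K_d ≈ 0.035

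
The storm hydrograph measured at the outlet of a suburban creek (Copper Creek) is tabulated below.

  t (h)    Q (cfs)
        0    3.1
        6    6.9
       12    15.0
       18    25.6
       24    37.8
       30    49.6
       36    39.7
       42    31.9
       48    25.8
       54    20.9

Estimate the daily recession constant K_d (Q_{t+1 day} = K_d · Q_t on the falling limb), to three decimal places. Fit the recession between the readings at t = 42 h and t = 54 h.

K_d ≈ 0.429

Between t = 42 h and t = 54 h the flow falls from 31.9 to 20.9 cfs over 2×6 h = 12 h.
Per-interval ratio K = (20.9/31.9)^(1/2) = 0.8094; K_d = K^(24/6) = 0.429.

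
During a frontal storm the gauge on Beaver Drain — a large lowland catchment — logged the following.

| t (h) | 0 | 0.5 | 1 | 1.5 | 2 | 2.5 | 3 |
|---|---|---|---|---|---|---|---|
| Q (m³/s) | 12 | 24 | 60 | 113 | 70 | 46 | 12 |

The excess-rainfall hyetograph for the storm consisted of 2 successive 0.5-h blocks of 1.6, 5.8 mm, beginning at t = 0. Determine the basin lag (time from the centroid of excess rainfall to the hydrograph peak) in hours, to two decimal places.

Centroid of excess rainfall: t_c = Σ P_i·t̄_i / ΣP_i = 0.6419 h (block centres at 0.25, 0.75 h).
Hydrograph peak occurs at t = 1.5 h, so basin lag t_L = 1.5 − 0.6419 = 0.86 h.

t_L ≈ 0.86 h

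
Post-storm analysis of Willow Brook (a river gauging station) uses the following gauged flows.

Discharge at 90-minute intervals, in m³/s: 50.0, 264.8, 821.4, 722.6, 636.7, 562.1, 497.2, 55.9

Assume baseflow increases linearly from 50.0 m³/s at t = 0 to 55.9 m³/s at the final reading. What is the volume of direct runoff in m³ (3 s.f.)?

V ≈ 1.72 × 10^7 m³

Direct-runoff ordinates (Q − Q_b): 0.00, 213.96, 769.71, 670.07, 583.33, 507.89, 442.14, 0.00 m³/s.
ΣQ_DR = 3187 m³/s.
With Δt = 1.5 h = 5400 s, V = ΣQ_DR · Δt = 3187 × 5400 = 1.72 × 10^7 m³.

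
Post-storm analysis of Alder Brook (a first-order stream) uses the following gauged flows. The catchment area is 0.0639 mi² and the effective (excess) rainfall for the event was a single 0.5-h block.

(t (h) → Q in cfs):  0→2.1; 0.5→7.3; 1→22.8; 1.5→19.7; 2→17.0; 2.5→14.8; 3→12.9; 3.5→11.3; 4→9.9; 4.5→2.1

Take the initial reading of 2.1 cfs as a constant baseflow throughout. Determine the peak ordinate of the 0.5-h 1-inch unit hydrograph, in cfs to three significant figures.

U_p ≈ 17.3 cfs

Direct runoff: 0.0, 5.2, 20.7, 17.6, 14.9, 12.7, 10.8, 9.2, 7.8, 0.0 cfs; ΣQ_DR = 98.90 cfs, peak = 20.7 cfs.
Runoff depth d = ΣQ_DR·Δt / A = 98.90 × 1800 / (0.0639 mi²) = 1.199 in.
The 1-inch UH is the DRH scaled by (1 in)/d, so U_p = 20.7 × 1/1.199 = 17.3 cfs.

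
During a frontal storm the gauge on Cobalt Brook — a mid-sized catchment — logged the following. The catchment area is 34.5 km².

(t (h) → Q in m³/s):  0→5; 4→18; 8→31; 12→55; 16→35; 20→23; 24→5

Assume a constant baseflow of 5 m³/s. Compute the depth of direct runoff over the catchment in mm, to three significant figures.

d ≈ 57.2 mm

Direct runoff: 0.0, 13.0, 26.0, 50.0, 30.0, 18.0, 0.0 m³/s; ΣQ_DR = 137.0 m³/s.
V = ΣQ_DR · Δt = 137.0 × 14400 s = 1.973 × 10^6 m³.
Over A = 34.5 km², depth = V / A = 57.2 mm.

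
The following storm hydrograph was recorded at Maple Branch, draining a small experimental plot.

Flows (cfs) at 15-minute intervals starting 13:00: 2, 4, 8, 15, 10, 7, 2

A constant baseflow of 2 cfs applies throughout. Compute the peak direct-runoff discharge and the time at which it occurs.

Subtracting baseflow gives direct-runoff ordinates: 0.0, 2.0, 6.0, 13.0, 8.0, 5.0, 0.0 cfs.
The maximum is 13.0 cfs, occurring at the reading for t = 13:45.

Q_p = 13.0 cfs at t = 13:45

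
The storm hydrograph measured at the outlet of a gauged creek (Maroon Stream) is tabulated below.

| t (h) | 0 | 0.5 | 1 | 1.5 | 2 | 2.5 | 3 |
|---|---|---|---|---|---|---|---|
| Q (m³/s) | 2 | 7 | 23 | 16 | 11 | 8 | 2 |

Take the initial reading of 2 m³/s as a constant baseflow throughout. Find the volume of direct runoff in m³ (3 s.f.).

V ≈ 99000 m³

Direct-runoff ordinates (Q − Q_b): 0.0, 5.0, 21.0, 14.0, 9.0, 6.0, 0.0 m³/s.
ΣQ_DR = 55.00 m³/s.
With Δt = 0.5 h = 1800 s, V = ΣQ_DR · Δt = 55.00 × 1800 = 99000 m³.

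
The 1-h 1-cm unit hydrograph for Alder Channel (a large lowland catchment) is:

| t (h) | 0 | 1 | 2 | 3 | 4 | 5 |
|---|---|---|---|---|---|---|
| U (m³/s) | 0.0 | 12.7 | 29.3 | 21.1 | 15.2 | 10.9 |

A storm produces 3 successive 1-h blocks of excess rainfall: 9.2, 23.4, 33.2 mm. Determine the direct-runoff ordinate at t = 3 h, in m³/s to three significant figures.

Q ≈ 130 m³/s

By discrete convolution, Q_j = Σ (P_i / 10 mm) · U_{j−i}.
At t = 3 h (j=3): Q = (9.2/10)·21.1 + (23.4/10)·29.3 + (33.2/10)·12.7 = 130 m³/s.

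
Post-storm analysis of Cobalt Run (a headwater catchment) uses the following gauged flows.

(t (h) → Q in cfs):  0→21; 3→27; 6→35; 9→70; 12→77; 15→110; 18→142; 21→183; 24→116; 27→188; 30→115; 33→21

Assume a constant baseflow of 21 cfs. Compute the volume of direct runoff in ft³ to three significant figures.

V ≈ 9.21 × 10^6 ft³

Direct-runoff ordinates (Q − Q_b): 0.0, 6.0, 14.0, 49.0, 56.0, 89.0, 121.0, 162.0, 95.0, 167.0, 94.0, 0.0 cfs.
ΣQ_DR = 853.0 cfs.
With Δt = 3 h = 10800 s, V = ΣQ_DR · Δt = 853.0 × 10800 = 9.21 × 10^6 ft³.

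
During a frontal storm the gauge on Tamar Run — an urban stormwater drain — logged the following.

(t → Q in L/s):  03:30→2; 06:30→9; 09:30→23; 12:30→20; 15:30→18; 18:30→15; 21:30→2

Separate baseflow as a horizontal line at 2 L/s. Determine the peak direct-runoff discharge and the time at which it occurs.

Q_p = 21.0 L/s at t = 09:30

Subtracting baseflow gives direct-runoff ordinates: 0.0, 7.0, 21.0, 18.0, 16.0, 13.0, 0.0 L/s.
The maximum is 21.0 L/s, occurring at the reading for t = 09:30.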